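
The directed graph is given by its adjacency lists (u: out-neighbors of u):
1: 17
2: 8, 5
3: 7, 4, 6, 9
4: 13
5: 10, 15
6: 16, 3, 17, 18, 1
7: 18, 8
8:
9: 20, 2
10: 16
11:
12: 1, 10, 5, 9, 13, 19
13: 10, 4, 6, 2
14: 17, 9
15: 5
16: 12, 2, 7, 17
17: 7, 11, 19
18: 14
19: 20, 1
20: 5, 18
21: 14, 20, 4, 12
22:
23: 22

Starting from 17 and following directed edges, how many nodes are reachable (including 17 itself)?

20

BFS from 17 visits: 17, 7, 11, 19, 8, 18, 1, 20, 14, 5, 9, 10, 15, 2, 16, 12, 13, 4, 6, 3
Reachable nodes: 20 of 23 total.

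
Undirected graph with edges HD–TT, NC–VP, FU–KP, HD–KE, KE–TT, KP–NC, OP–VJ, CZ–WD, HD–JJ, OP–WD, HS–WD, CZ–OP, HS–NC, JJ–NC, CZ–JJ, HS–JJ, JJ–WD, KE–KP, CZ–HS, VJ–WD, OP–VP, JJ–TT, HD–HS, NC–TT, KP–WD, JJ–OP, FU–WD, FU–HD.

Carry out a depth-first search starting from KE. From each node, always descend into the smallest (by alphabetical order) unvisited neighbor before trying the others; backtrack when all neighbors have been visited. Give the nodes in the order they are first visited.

KE, HD, FU, KP, NC, HS, CZ, JJ, OP, VJ, WD, VP, TT

Visit KE
KE → HD
HD → FU
FU → KP
KP → NC
NC → HS
HS → CZ
CZ → JJ
JJ → OP
OP → VJ
VJ → WD
OP → VP
JJ → TT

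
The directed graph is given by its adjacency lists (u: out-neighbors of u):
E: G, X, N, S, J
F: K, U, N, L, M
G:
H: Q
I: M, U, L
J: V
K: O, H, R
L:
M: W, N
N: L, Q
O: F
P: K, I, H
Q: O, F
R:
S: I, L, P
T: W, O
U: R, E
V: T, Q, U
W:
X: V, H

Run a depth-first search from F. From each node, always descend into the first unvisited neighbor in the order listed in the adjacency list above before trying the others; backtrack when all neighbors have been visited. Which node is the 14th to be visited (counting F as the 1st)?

N

Visit F
F → K
K → O
K → H
H → Q
K → R
F → U
U → E
E → G
E → X
X → V
V → T
T → W
E → N
N → L
E → S
S → I
I → M
S → P
E → J

Visit order: F, K, O, H, Q, R, U, E, G, X, V, T, W, N, L, S, I, M, P, J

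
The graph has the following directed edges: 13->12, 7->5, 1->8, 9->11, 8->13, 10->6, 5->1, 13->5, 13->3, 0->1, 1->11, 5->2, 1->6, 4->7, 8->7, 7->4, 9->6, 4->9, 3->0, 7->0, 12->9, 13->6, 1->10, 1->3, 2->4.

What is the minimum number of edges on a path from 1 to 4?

Level 0: 1
Level 1: 3, 6, 8, 10, 11
Level 2: 0, 7, 13
Level 3: 4, 5, 12
Level 4: 2, 9
4 first appears at level 3.

3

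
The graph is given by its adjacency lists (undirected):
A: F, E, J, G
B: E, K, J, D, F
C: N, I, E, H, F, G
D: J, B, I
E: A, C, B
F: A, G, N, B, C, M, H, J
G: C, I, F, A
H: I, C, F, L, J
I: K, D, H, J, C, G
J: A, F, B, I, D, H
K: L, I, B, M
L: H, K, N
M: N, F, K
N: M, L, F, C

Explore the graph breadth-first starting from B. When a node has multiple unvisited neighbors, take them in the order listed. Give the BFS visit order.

B, E, K, J, D, F, A, C, L, I, M, H, G, N

Visit B; enqueue E, K, J, D, F → queue [E, K, J, D, F]
Visit E; enqueue A, C → queue [K, J, D, F, A, C]
Visit K; enqueue L, I, M → queue [J, D, F, A, C, L, I, M]
Visit J; enqueue H → queue [D, F, A, C, L, I, M, H]
Visit D → queue [F, A, C, L, I, M, H]
Visit F; enqueue G, N → queue [A, C, L, I, M, H, G, N]
Visit A → queue [C, L, I, M, H, G, N]
Visit C → queue [L, I, M, H, G, N]
Visit L → queue [I, M, H, G, N]
Visit I → queue [M, H, G, N]
Visit M → queue [H, G, N]
Visit H → queue [G, N]
Visit G → queue [N]
Visit N → queue []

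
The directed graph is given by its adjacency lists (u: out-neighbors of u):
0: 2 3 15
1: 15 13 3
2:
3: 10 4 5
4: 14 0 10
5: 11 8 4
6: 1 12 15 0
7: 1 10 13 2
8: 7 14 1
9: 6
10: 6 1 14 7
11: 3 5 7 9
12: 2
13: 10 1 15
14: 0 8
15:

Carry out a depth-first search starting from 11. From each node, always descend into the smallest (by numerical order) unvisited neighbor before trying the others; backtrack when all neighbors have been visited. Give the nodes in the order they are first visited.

11 -> 3 -> 4 -> 0 -> 2 -> 15 -> 10 -> 1 -> 13 -> 6 -> 12 -> 7 -> 14 -> 8 -> 5 -> 9

Visit 11
11 → 3
3 → 4
4 → 0
0 → 2
0 → 15
4 → 10
10 → 1
1 → 13
10 → 6
6 → 12
10 → 7
10 → 14
14 → 8
3 → 5
11 → 9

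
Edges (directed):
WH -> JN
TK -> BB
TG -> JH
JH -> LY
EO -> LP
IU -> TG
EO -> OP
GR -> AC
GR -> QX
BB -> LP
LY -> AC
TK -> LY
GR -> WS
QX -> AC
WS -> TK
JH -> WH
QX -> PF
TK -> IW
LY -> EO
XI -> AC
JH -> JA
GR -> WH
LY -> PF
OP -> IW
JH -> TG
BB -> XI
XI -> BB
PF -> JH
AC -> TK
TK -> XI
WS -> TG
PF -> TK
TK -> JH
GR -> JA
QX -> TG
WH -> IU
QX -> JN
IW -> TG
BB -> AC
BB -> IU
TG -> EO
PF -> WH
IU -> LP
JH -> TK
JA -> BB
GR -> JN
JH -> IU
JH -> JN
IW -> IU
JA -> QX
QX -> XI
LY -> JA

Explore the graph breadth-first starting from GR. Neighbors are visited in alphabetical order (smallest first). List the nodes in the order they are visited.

Visit GR; enqueue AC, JA, JN, QX, WH, WS → queue [AC, JA, JN, QX, WH, WS]
Visit AC; enqueue TK → queue [JA, JN, QX, WH, WS, TK]
Visit JA; enqueue BB → queue [JN, QX, WH, WS, TK, BB]
Visit JN → queue [QX, WH, WS, TK, BB]
Visit QX; enqueue PF, TG, XI → queue [WH, WS, TK, BB, PF, TG, XI]
Visit WH; enqueue IU → queue [WS, TK, BB, PF, TG, XI, IU]
Visit WS → queue [TK, BB, PF, TG, XI, IU]
Visit TK; enqueue IW, JH, LY → queue [BB, PF, TG, XI, IU, IW, JH, LY]
Visit BB; enqueue LP → queue [PF, TG, XI, IU, IW, JH, LY, LP]
Visit PF → queue [TG, XI, IU, IW, JH, LY, LP]
Visit TG; enqueue EO → queue [XI, IU, IW, JH, LY, LP, EO]
Visit XI → queue [IU, IW, JH, LY, LP, EO]
Visit IU → queue [IW, JH, LY, LP, EO]
Visit IW → queue [JH, LY, LP, EO]
Visit JH → queue [LY, LP, EO]
Visit LY → queue [LP, EO]
Visit LP → queue [EO]
Visit EO; enqueue OP → queue [OP]
Visit OP → queue []

GR AC JA JN QX WH WS TK BB PF TG XI IU IW JH LY LP EO OP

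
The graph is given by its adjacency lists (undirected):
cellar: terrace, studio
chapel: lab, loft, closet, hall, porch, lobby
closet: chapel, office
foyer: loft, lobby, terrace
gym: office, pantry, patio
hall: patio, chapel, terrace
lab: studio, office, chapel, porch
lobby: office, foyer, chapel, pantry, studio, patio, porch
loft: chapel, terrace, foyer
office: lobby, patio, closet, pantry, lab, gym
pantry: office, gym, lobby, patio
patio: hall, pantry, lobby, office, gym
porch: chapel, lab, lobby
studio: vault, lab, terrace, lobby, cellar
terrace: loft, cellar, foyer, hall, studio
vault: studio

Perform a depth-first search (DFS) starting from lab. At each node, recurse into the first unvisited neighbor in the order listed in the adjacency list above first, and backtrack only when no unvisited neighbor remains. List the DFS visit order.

Visit lab
lab → studio
studio → vault
studio → terrace
terrace → loft
loft → chapel
chapel → closet
closet → office
office → lobby
lobby → foyer
lobby → pantry
pantry → gym
gym → patio
patio → hall
lobby → porch
terrace → cellar

lab, studio, vault, terrace, loft, chapel, closet, office, lobby, foyer, pantry, gym, patio, hall, porch, cellar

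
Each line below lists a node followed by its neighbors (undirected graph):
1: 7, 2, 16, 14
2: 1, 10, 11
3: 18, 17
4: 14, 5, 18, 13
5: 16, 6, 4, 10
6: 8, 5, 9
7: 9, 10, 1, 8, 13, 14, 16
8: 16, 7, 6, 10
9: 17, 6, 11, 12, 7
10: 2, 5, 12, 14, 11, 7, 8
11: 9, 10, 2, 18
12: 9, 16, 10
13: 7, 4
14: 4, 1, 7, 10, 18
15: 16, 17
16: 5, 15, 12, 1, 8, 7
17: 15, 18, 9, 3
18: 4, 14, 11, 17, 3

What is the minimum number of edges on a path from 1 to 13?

2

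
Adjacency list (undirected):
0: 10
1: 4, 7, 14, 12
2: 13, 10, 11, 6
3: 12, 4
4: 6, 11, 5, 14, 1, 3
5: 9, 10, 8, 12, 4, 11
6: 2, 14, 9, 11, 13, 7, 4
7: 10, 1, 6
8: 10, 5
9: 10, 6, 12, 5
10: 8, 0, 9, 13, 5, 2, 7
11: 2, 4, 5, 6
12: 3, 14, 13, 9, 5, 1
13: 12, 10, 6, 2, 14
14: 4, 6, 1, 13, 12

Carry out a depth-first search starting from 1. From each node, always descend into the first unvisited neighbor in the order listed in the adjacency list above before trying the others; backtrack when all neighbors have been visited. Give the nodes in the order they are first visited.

Visit 1
1 → 4
4 → 6
6 → 2
2 → 13
13 → 12
12 → 3
12 → 14
12 → 9
9 → 10
10 → 8
8 → 5
5 → 11
10 → 0
10 → 7

1, 4, 6, 2, 13, 12, 3, 14, 9, 10, 8, 5, 11, 0, 7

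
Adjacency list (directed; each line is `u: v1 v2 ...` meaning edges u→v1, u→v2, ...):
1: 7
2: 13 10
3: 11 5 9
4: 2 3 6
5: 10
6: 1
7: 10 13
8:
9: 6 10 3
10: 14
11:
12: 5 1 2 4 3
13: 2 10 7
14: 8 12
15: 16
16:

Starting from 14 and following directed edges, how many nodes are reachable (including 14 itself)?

BFS from 14 visits: 14, 8, 12, 1, 2, 3, 4, 5, 7, 10, 13, 9, 11, 6
Reachable nodes: 14 of 16 total.

14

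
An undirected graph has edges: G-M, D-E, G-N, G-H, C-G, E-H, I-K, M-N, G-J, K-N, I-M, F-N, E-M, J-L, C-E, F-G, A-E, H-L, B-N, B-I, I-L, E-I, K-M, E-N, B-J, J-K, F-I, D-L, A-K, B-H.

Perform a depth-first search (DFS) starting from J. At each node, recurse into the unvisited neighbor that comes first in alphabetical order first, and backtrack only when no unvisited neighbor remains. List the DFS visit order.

Visit J
J → B
B → H
H → E
E → A
A → K
K → I
I → F
F → G
G → C
G → M
M → N
I → L
L → D

J, B, H, E, A, K, I, F, G, C, M, N, L, D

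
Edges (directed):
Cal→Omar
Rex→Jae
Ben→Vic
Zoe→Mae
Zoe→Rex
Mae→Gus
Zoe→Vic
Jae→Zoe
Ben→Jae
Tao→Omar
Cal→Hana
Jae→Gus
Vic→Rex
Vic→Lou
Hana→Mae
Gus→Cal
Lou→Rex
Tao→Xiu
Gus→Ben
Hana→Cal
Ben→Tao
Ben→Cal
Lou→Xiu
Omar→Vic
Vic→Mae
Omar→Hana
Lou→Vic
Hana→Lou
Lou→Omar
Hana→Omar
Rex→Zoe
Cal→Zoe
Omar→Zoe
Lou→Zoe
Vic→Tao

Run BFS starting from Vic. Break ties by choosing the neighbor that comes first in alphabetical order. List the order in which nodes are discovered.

Vic -> Lou -> Mae -> Rex -> Tao -> Omar -> Xiu -> Zoe -> Gus -> Jae -> Hana -> Ben -> Cal

Visit Vic; enqueue Lou, Mae, Rex, Tao → queue [Lou, Mae, Rex, Tao]
Visit Lou; enqueue Omar, Xiu, Zoe → queue [Mae, Rex, Tao, Omar, Xiu, Zoe]
Visit Mae; enqueue Gus → queue [Rex, Tao, Omar, Xiu, Zoe, Gus]
Visit Rex; enqueue Jae → queue [Tao, Omar, Xiu, Zoe, Gus, Jae]
Visit Tao → queue [Omar, Xiu, Zoe, Gus, Jae]
Visit Omar; enqueue Hana → queue [Xiu, Zoe, Gus, Jae, Hana]
Visit Xiu → queue [Zoe, Gus, Jae, Hana]
Visit Zoe → queue [Gus, Jae, Hana]
Visit Gus; enqueue Ben, Cal → queue [Jae, Hana, Ben, Cal]
Visit Jae → queue [Hana, Ben, Cal]
Visit Hana → queue [Ben, Cal]
Visit Ben → queue [Cal]
Visit Cal → queue []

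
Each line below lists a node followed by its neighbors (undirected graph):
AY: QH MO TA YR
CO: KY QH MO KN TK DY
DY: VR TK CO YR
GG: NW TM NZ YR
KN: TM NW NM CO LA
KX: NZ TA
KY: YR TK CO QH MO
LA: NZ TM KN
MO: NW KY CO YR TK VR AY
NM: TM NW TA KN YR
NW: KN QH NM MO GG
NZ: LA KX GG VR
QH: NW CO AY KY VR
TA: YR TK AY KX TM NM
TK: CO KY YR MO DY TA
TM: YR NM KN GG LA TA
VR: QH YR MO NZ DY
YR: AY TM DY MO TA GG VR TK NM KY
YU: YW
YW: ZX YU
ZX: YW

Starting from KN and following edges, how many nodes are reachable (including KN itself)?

BFS from KN visits: KN, TM, NW, NM, CO, LA, YR, GG, TA, QH, MO, KY, TK, DY, NZ, AY, VR, KX
Reachable nodes: 18 of 21 total.

18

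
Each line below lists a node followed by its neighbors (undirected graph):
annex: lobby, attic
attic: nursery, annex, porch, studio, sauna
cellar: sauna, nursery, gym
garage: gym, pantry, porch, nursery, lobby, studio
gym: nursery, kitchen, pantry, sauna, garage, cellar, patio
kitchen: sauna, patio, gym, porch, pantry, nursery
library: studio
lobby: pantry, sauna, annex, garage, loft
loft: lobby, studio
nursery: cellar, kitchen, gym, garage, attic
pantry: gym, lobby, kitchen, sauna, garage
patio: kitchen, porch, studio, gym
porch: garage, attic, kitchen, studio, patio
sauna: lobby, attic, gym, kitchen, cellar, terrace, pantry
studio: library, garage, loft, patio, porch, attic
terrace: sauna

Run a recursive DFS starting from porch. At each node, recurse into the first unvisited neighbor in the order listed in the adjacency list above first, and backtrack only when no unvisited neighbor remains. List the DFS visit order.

porch, garage, gym, nursery, cellar, sauna, lobby, pantry, kitchen, patio, studio, library, loft, attic, annex, terrace

Visit porch
porch → garage
garage → gym
gym → nursery
nursery → cellar
cellar → sauna
sauna → lobby
lobby → pantry
pantry → kitchen
kitchen → patio
patio → studio
studio → library
studio → loft
studio → attic
attic → annex
sauna → terrace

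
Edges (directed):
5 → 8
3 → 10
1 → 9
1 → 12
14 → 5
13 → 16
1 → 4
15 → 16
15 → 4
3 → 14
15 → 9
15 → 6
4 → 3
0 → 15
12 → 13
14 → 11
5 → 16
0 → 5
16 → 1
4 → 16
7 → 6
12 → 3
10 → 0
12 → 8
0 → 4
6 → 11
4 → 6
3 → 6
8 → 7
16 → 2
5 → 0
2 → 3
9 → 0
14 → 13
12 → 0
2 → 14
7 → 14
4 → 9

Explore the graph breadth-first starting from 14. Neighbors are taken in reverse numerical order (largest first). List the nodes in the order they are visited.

Visit 14; enqueue 13, 11, 5 → queue [13, 11, 5]
Visit 13; enqueue 16 → queue [11, 5, 16]
Visit 11 → queue [5, 16]
Visit 5; enqueue 8, 0 → queue [16, 8, 0]
Visit 16; enqueue 2, 1 → queue [8, 0, 2, 1]
Visit 8; enqueue 7 → queue [0, 2, 1, 7]
Visit 0; enqueue 15, 4 → queue [2, 1, 7, 15, 4]
Visit 2; enqueue 3 → queue [1, 7, 15, 4, 3]
Visit 1; enqueue 12, 9 → queue [7, 15, 4, 3, 12, 9]
Visit 7; enqueue 6 → queue [15, 4, 3, 12, 9, 6]
Visit 15 → queue [4, 3, 12, 9, 6]
Visit 4 → queue [3, 12, 9, 6]
Visit 3; enqueue 10 → queue [12, 9, 6, 10]
Visit 12 → queue [9, 6, 10]
Visit 9 → queue [6, 10]
Visit 6 → queue [10]
Visit 10 → queue []

14 -> 13 -> 11 -> 5 -> 16 -> 8 -> 0 -> 2 -> 1 -> 7 -> 15 -> 4 -> 3 -> 12 -> 9 -> 6 -> 10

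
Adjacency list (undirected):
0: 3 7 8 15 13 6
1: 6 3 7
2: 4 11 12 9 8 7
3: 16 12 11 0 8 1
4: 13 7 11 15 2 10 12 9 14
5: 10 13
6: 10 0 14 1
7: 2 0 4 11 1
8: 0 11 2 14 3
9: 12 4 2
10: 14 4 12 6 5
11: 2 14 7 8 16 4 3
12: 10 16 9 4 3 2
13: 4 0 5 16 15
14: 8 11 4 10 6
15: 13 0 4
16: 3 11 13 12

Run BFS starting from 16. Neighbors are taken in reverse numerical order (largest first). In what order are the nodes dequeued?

Visit 16; enqueue 13, 12, 11, 3 → queue [13, 12, 11, 3]
Visit 13; enqueue 15, 5, 4, 0 → queue [12, 11, 3, 15, 5, 4, 0]
Visit 12; enqueue 10, 9, 2 → queue [11, 3, 15, 5, 4, 0, 10, 9, 2]
Visit 11; enqueue 14, 8, 7 → queue [3, 15, 5, 4, 0, 10, 9, 2, 14, 8, 7]
Visit 3; enqueue 1 → queue [15, 5, 4, 0, 10, 9, 2, 14, 8, 7, 1]
Visit 15 → queue [5, 4, 0, 10, 9, 2, 14, 8, 7, 1]
Visit 5 → queue [4, 0, 10, 9, 2, 14, 8, 7, 1]
Visit 4 → queue [0, 10, 9, 2, 14, 8, 7, 1]
Visit 0; enqueue 6 → queue [10, 9, 2, 14, 8, 7, 1, 6]
Visit 10 → queue [9, 2, 14, 8, 7, 1, 6]
Visit 9 → queue [2, 14, 8, 7, 1, 6]
Visit 2 → queue [14, 8, 7, 1, 6]
Visit 14 → queue [8, 7, 1, 6]
Visit 8 → queue [7, 1, 6]
Visit 7 → queue [1, 6]
Visit 1 → queue [6]
Visit 6 → queue []

16, 13, 12, 11, 3, 15, 5, 4, 0, 10, 9, 2, 14, 8, 7, 1, 6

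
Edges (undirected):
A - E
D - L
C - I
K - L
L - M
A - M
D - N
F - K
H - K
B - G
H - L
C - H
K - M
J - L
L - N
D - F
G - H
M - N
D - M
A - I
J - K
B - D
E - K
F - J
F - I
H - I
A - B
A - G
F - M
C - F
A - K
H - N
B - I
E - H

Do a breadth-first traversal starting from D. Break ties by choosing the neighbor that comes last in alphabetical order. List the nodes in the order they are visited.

Visit D; enqueue N, M, L, F, B → queue [N, M, L, F, B]
Visit N; enqueue H → queue [M, L, F, B, H]
Visit M; enqueue K, A → queue [L, F, B, H, K, A]
Visit L; enqueue J → queue [F, B, H, K, A, J]
Visit F; enqueue I, C → queue [B, H, K, A, J, I, C]
Visit B; enqueue G → queue [H, K, A, J, I, C, G]
Visit H; enqueue E → queue [K, A, J, I, C, G, E]
Visit K → queue [A, J, I, C, G, E]
Visit A → queue [J, I, C, G, E]
Visit J → queue [I, C, G, E]
Visit I → queue [C, G, E]
Visit C → queue [G, E]
Visit G → queue [E]
Visit E → queue []

D, N, M, L, F, B, H, K, A, J, I, C, G, E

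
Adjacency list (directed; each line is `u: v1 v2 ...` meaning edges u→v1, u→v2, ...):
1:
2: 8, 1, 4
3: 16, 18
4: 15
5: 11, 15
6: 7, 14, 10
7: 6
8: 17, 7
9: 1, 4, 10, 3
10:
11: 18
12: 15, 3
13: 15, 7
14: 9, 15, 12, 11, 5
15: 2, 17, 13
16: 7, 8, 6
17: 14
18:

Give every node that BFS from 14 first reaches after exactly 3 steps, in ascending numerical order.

Level 0: 14
Level 1: 5, 9, 11, 12, 15
Level 2: 1, 2, 3, 4, 10, 13, 17, 18
Level 3: 7, 8, 16
Level 4: 6

7, 8, 16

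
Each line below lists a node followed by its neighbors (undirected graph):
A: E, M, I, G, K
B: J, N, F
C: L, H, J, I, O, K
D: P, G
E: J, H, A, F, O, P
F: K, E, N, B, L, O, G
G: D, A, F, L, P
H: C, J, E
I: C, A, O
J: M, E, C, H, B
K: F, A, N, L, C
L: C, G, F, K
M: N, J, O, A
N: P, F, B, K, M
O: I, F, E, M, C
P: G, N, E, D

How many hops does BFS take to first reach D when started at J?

Level 0: J
Level 1: B, C, E, H, M
Level 2: A, F, I, K, L, N, O, P
Level 3: D, G
D first appears at level 3.

3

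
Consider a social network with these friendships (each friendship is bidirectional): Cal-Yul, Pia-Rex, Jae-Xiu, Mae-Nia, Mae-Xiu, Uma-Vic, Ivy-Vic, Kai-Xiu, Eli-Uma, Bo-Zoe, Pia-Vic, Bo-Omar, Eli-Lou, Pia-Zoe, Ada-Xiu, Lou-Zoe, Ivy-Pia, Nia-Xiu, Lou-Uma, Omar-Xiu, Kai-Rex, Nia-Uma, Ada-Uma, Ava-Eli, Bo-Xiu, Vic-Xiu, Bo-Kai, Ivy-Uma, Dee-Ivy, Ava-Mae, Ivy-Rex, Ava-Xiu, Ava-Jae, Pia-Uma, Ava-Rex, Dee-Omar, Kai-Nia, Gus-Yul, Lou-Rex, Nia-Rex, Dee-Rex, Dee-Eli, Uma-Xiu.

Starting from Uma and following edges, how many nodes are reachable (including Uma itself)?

18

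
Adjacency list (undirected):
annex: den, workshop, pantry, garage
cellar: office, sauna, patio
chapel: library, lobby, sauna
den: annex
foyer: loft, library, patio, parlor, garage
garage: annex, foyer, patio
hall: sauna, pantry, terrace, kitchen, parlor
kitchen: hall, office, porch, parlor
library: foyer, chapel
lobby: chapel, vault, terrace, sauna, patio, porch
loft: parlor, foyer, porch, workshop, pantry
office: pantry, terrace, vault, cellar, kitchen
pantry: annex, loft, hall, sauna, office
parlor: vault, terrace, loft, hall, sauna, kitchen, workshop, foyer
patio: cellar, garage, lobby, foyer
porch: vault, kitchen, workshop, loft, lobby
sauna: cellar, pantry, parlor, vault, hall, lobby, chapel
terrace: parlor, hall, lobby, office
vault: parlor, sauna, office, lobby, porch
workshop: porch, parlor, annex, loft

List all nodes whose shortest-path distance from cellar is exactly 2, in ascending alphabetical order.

Level 0: cellar
Level 1: office, patio, sauna
Level 2: chapel, foyer, garage, hall, kitchen, lobby, pantry, parlor, terrace, vault
Level 3: annex, library, loft, porch, workshop
Level 4: den

chapel, foyer, garage, hall, kitchen, lobby, pantry, parlor, terrace, vault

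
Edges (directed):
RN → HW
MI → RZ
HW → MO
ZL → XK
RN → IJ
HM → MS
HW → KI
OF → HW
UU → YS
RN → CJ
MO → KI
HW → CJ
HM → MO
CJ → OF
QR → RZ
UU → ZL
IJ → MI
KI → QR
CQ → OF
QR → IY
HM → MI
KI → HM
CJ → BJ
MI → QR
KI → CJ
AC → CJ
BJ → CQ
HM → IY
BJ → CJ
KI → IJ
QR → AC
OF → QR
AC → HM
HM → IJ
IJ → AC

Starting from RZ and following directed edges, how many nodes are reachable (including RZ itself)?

1

BFS from RZ visits: RZ
Reachable nodes: 1 of 20 total.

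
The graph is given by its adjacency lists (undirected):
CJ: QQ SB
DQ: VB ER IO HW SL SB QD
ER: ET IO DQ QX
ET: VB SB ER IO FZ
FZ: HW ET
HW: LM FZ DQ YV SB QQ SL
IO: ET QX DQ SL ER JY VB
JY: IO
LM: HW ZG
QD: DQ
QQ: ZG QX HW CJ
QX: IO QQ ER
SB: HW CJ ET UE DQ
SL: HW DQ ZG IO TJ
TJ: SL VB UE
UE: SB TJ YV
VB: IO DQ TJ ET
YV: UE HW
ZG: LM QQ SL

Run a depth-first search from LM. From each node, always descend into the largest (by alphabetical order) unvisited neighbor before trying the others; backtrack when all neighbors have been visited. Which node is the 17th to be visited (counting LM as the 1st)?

QD

Visit LM
LM → ZG
ZG → SL
SL → TJ
TJ → VB
VB → IO
IO → QX
QX → QQ
QQ → HW
HW → YV
YV → UE
UE → SB
SB → ET
ET → FZ
ET → ER
ER → DQ
DQ → QD
SB → CJ
IO → JY

Visit order: LM, ZG, SL, TJ, VB, IO, QX, QQ, HW, YV, UE, SB, ET, FZ, ER, DQ, QD, CJ, JY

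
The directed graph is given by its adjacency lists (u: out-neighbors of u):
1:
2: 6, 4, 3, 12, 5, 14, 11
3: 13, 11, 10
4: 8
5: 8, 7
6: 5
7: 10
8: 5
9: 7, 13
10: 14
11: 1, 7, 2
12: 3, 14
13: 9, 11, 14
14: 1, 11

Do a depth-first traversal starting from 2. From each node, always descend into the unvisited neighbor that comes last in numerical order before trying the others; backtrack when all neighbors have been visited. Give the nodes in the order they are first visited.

2 → 14 → 11 → 7 → 10 → 1 → 12 → 3 → 13 → 9 → 6 → 5 → 8 → 4

Visit 2
2 → 14
14 → 11
11 → 7
7 → 10
11 → 1
2 → 12
12 → 3
3 → 13
13 → 9
2 → 6
6 → 5
5 → 8
2 → 4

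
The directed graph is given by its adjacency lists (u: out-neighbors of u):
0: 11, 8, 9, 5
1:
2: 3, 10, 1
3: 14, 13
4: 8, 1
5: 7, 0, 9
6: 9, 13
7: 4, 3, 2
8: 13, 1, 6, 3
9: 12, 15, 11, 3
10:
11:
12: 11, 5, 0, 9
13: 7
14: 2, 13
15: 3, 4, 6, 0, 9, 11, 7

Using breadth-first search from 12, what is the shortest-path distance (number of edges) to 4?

Level 0: 12
Level 1: 0, 5, 9, 11
Level 2: 3, 7, 8, 15
Level 3: 1, 2, 4, 6, 13, 14
Level 4: 10
4 first appears at level 3.

3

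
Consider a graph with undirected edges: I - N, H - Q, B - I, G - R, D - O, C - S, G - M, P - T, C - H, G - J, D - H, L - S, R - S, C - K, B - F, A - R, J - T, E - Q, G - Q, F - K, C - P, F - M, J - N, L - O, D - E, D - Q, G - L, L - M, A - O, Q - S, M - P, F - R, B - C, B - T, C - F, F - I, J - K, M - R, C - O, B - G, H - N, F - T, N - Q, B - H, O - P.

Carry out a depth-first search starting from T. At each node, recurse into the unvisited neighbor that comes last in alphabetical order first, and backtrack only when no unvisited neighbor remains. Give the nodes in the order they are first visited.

Visit T
T → P
P → O
O → L
L → S
S → R
R → M
M → G
G → Q
Q → N
N → J
J → K
K → F
F → I
I → B
B → H
H → D
D → E
H → C
R → A

T P O L S R M G Q N J K F I B H D E C A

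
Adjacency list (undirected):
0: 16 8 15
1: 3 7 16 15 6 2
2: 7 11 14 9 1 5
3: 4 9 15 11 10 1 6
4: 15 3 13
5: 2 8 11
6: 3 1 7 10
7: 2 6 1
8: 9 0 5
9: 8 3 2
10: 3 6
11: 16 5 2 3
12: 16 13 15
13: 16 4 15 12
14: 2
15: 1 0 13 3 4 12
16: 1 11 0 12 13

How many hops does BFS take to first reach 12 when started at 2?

Level 0: 2
Level 1: 1, 5, 7, 9, 11, 14
Level 2: 3, 6, 8, 15, 16
Level 3: 0, 4, 10, 12, 13
12 first appears at level 3.

3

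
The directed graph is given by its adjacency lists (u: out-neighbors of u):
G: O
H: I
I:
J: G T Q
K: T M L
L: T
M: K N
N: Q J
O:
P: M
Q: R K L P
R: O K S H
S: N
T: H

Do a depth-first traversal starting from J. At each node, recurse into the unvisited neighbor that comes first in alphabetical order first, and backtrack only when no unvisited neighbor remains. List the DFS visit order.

J, G, O, Q, K, L, T, H, I, M, N, P, R, S

Visit J
J → G
G → O
J → Q
Q → K
K → L
L → T
T → H
H → I
K → M
M → N
Q → P
Q → R
R → S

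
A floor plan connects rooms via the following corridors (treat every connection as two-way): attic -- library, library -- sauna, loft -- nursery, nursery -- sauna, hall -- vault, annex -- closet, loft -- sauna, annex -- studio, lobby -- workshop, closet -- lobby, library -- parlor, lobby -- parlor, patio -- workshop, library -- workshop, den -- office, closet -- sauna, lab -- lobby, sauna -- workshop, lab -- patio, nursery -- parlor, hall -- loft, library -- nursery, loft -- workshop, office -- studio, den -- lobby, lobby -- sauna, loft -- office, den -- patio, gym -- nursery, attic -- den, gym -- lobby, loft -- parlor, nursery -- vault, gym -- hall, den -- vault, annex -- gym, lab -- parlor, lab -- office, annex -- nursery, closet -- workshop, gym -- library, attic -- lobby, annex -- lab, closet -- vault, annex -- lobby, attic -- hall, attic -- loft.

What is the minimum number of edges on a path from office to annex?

Level 0: office
Level 1: den, lab, loft, studio
Level 2: annex, attic, hall, lobby, nursery, parlor, patio, sauna, vault, workshop
Level 3: closet, gym, library
annex first appears at level 2.

2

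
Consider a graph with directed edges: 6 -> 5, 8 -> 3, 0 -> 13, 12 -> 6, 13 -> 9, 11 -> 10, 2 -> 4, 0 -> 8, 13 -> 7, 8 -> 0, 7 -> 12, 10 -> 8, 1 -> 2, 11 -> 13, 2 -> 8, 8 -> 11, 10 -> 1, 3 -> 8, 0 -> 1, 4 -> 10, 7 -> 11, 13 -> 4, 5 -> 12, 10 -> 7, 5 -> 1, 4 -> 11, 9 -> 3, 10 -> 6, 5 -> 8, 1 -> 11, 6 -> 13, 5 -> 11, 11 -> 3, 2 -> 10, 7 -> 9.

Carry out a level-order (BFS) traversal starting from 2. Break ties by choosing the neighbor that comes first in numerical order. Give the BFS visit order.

2 -> 4 -> 8 -> 10 -> 11 -> 0 -> 3 -> 1 -> 6 -> 7 -> 13 -> 5 -> 9 -> 12

Visit 2; enqueue 4, 8, 10 → queue [4, 8, 10]
Visit 4; enqueue 11 → queue [8, 10, 11]
Visit 8; enqueue 0, 3 → queue [10, 11, 0, 3]
Visit 10; enqueue 1, 6, 7 → queue [11, 0, 3, 1, 6, 7]
Visit 11; enqueue 13 → queue [0, 3, 1, 6, 7, 13]
Visit 0 → queue [3, 1, 6, 7, 13]
Visit 3 → queue [1, 6, 7, 13]
Visit 1 → queue [6, 7, 13]
Visit 6; enqueue 5 → queue [7, 13, 5]
Visit 7; enqueue 9, 12 → queue [13, 5, 9, 12]
Visit 13 → queue [5, 9, 12]
Visit 5 → queue [9, 12]
Visit 9 → queue [12]
Visit 12 → queue []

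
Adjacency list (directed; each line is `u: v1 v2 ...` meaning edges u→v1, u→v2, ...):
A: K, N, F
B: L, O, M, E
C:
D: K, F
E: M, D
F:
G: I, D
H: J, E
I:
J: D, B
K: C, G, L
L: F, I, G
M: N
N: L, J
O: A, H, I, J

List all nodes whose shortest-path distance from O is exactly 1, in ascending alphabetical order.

Level 0: O
Level 1: A, H, I, J
Level 2: B, D, E, F, K, N
Level 3: C, G, L, M

A, H, I, J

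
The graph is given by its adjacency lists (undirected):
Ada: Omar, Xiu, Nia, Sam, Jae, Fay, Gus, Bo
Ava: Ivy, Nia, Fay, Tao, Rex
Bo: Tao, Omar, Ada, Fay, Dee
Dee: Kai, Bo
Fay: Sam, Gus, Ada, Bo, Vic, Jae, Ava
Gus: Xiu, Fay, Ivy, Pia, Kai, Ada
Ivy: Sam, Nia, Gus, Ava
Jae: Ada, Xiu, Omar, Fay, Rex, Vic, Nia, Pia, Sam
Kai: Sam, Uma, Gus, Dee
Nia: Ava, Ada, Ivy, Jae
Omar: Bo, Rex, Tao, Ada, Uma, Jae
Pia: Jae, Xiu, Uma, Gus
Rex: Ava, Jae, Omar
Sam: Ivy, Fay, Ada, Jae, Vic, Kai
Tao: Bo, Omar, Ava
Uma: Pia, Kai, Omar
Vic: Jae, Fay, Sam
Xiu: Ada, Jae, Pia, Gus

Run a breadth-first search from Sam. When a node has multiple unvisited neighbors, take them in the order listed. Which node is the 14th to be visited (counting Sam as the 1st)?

Visit Sam; enqueue Ivy, Fay, Ada, Jae, Vic, Kai → queue [Ivy, Fay, Ada, Jae, Vic, Kai]
Visit Ivy; enqueue Nia, Gus, Ava → queue [Fay, Ada, Jae, Vic, Kai, Nia, Gus, Ava]
Visit Fay; enqueue Bo → queue [Ada, Jae, Vic, Kai, Nia, Gus, Ava, Bo]
Visit Ada; enqueue Omar, Xiu → queue [Jae, Vic, Kai, Nia, Gus, Ava, Bo, Omar, Xiu]
Visit Jae; enqueue Rex, Pia → queue [Vic, Kai, Nia, Gus, Ava, Bo, Omar, Xiu, Rex, Pia]
Visit Vic → queue [Kai, Nia, Gus, Ava, Bo, Omar, Xiu, Rex, Pia]
Visit Kai; enqueue Uma, Dee → queue [Nia, Gus, Ava, Bo, Omar, Xiu, Rex, Pia, Uma, Dee]
Visit Nia → queue [Gus, Ava, Bo, Omar, Xiu, Rex, Pia, Uma, Dee]
Visit Gus → queue [Ava, Bo, Omar, Xiu, Rex, Pia, Uma, Dee]
Visit Ava; enqueue Tao → queue [Bo, Omar, Xiu, Rex, Pia, Uma, Dee, Tao]
Visit Bo → queue [Omar, Xiu, Rex, Pia, Uma, Dee, Tao]
Visit Omar → queue [Xiu, Rex, Pia, Uma, Dee, Tao]
Visit Xiu → queue [Rex, Pia, Uma, Dee, Tao]
Visit Rex → queue [Pia, Uma, Dee, Tao]
Visit Pia → queue [Uma, Dee, Tao]
Visit Uma → queue [Dee, Tao]
Visit Dee → queue [Tao]
Visit Tao → queue []

Visit order: Sam, Ivy, Fay, Ada, Jae, Vic, Kai, Nia, Gus, Ava, Bo, Omar, Xiu, Rex, Pia, Uma, Dee, Tao

Rex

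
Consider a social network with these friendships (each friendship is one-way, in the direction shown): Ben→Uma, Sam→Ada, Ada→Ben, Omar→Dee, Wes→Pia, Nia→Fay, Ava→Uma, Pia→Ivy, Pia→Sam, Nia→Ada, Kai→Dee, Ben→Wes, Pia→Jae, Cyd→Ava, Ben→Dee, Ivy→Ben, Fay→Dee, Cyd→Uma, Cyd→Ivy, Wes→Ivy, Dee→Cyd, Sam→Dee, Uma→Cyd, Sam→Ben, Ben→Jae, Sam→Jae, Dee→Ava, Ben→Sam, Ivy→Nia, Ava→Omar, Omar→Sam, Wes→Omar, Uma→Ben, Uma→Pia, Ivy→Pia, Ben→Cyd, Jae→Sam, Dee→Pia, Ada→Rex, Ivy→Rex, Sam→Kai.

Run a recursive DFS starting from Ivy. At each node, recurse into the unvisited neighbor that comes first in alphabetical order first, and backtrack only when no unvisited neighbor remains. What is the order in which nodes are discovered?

Visit Ivy
Ivy → Ben
Ben → Cyd
Cyd → Ava
Ava → Omar
Omar → Dee
Dee → Pia
Pia → Jae
Jae → Sam
Sam → Ada
Ada → Rex
Sam → Kai
Ava → Uma
Ben → Wes
Ivy → Nia
Nia → Fay

Ivy -> Ben -> Cyd -> Ava -> Omar -> Dee -> Pia -> Jae -> Sam -> Ada -> Rex -> Kai -> Uma -> Wes -> Nia -> Fay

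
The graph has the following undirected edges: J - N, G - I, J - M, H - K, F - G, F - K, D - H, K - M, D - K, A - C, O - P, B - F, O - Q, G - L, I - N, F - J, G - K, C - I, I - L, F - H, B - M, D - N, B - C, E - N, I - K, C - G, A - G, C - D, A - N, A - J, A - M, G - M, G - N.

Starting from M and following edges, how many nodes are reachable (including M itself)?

14

BFS from M visits: M, A, B, G, J, K, C, N, F, I, L, D, H, E
Reachable nodes: 14 of 17 total.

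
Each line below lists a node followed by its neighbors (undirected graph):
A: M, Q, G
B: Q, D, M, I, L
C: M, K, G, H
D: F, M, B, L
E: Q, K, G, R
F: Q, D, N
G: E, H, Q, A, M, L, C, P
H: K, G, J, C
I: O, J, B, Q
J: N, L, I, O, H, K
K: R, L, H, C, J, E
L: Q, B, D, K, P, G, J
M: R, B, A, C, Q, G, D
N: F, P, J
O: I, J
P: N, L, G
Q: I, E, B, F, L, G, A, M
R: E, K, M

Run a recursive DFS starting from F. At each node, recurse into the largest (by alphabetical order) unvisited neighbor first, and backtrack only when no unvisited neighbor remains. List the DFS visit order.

F -> Q -> M -> R -> K -> L -> P -> N -> J -> O -> I -> B -> D -> H -> G -> E -> C -> A

Visit F
F → Q
Q → M
M → R
R → K
K → L
L → P
P → N
N → J
J → O
O → I
I → B
B → D
J → H
H → G
G → E
G → C
G → A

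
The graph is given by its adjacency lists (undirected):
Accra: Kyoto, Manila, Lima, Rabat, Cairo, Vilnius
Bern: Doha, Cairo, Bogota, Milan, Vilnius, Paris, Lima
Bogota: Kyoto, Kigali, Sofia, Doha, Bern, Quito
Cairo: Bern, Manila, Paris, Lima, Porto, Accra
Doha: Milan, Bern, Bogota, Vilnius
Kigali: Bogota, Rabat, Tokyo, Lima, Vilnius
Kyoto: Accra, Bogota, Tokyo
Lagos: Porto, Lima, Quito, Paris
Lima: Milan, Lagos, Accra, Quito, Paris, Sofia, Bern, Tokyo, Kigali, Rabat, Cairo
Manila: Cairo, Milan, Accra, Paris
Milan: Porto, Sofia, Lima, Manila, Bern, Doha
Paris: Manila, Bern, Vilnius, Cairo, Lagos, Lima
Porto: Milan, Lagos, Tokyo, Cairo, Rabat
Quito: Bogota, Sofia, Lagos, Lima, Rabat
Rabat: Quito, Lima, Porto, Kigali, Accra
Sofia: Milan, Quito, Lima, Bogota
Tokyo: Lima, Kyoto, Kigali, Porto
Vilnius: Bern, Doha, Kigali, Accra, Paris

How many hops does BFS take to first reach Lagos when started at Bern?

Level 0: Bern
Level 1: Bogota, Cairo, Doha, Lima, Milan, Paris, Vilnius
Level 2: Accra, Kigali, Kyoto, Lagos, Manila, Porto, Quito, Rabat, Sofia, Tokyo
Lagos first appears at level 2.

2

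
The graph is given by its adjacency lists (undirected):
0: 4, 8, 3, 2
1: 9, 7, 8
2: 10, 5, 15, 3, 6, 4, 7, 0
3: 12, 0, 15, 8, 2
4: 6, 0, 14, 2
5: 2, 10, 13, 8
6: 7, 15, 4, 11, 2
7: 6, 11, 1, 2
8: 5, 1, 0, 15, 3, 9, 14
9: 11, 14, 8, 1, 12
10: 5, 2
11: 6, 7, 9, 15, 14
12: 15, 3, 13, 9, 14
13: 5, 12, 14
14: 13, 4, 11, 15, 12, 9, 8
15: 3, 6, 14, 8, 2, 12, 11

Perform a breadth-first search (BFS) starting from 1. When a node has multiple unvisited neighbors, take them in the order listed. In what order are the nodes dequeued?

1 -> 9 -> 7 -> 8 -> 11 -> 14 -> 12 -> 6 -> 2 -> 5 -> 0 -> 15 -> 3 -> 13 -> 4 -> 10

Visit 1; enqueue 9, 7, 8 → queue [9, 7, 8]
Visit 9; enqueue 11, 14, 12 → queue [7, 8, 11, 14, 12]
Visit 7; enqueue 6, 2 → queue [8, 11, 14, 12, 6, 2]
Visit 8; enqueue 5, 0, 15, 3 → queue [11, 14, 12, 6, 2, 5, 0, 15, 3]
Visit 11 → queue [14, 12, 6, 2, 5, 0, 15, 3]
Visit 14; enqueue 13, 4 → queue [12, 6, 2, 5, 0, 15, 3, 13, 4]
Visit 12 → queue [6, 2, 5, 0, 15, 3, 13, 4]
Visit 6 → queue [2, 5, 0, 15, 3, 13, 4]
Visit 2; enqueue 10 → queue [5, 0, 15, 3, 13, 4, 10]
Visit 5 → queue [0, 15, 3, 13, 4, 10]
Visit 0 → queue [15, 3, 13, 4, 10]
Visit 15 → queue [3, 13, 4, 10]
Visit 3 → queue [13, 4, 10]
Visit 13 → queue [4, 10]
Visit 4 → queue [10]
Visit 10 → queue []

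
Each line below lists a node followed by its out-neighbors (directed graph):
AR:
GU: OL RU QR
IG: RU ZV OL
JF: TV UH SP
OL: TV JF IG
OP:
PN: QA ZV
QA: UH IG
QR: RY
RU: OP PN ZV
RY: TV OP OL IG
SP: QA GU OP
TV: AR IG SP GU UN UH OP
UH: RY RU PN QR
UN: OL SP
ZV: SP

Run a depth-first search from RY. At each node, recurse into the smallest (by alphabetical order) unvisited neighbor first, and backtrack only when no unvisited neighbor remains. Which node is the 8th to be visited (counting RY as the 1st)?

RU

Visit RY
RY → IG
IG → OL
OL → JF
JF → SP
SP → GU
GU → QR
GU → RU
RU → OP
RU → PN
PN → QA
QA → UH
PN → ZV
JF → TV
TV → AR
TV → UN

Visit order: RY, IG, OL, JF, SP, GU, QR, RU, OP, PN, QA, UH, ZV, TV, AR, UN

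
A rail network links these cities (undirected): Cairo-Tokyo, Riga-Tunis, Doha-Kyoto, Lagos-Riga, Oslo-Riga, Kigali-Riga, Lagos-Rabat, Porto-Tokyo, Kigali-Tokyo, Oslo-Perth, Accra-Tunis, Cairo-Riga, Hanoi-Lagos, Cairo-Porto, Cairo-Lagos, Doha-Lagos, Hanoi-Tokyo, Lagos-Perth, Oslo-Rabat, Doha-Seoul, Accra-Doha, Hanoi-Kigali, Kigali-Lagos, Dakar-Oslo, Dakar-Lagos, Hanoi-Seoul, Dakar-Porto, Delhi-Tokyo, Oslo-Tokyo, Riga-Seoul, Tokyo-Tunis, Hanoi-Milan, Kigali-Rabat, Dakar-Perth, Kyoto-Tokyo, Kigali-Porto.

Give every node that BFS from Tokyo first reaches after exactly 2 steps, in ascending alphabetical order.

Level 0: Tokyo
Level 1: Cairo, Delhi, Hanoi, Kigali, Kyoto, Oslo, Porto, Tunis
Level 2: Accra, Dakar, Doha, Lagos, Milan, Perth, Rabat, Riga, Seoul

Accra, Dakar, Doha, Lagos, Milan, Perth, Rabat, Riga, Seoul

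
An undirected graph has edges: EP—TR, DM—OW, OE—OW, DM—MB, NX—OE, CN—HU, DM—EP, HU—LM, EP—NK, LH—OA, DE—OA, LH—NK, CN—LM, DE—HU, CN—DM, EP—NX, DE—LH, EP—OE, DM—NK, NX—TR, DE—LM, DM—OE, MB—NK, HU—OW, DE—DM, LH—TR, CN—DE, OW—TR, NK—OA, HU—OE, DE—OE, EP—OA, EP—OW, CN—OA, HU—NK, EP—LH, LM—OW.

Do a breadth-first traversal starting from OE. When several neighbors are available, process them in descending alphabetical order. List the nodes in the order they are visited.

Visit OE; enqueue OW, NX, HU, EP, DM, DE → queue [OW, NX, HU, EP, DM, DE]
Visit OW; enqueue TR, LM → queue [NX, HU, EP, DM, DE, TR, LM]
Visit NX → queue [HU, EP, DM, DE, TR, LM]
Visit HU; enqueue NK, CN → queue [EP, DM, DE, TR, LM, NK, CN]
Visit EP; enqueue OA, LH → queue [DM, DE, TR, LM, NK, CN, OA, LH]
Visit DM; enqueue MB → queue [DE, TR, LM, NK, CN, OA, LH, MB]
Visit DE → queue [TR, LM, NK, CN, OA, LH, MB]
Visit TR → queue [LM, NK, CN, OA, LH, MB]
Visit LM → queue [NK, CN, OA, LH, MB]
Visit NK → queue [CN, OA, LH, MB]
Visit CN → queue [OA, LH, MB]
Visit OA → queue [LH, MB]
Visit LH → queue [MB]
Visit MB → queue []

OE -> OW -> NX -> HU -> EP -> DM -> DE -> TR -> LM -> NK -> CN -> OA -> LH -> MB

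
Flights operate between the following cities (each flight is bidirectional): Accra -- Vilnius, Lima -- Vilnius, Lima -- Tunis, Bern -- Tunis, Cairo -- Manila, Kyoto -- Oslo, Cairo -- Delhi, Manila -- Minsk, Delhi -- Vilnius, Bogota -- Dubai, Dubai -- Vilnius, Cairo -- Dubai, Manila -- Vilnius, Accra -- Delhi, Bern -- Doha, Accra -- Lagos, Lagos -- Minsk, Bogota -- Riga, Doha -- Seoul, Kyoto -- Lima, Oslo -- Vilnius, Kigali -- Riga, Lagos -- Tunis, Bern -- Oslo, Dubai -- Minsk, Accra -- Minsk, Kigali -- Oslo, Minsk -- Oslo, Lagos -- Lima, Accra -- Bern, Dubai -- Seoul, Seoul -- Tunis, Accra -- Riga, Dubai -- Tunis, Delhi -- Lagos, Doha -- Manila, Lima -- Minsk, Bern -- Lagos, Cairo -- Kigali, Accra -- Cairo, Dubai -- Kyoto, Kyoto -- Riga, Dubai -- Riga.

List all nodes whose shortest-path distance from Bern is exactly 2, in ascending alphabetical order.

Cairo, Delhi, Dubai, Kigali, Kyoto, Lima, Manila, Minsk, Riga, Seoul, Vilnius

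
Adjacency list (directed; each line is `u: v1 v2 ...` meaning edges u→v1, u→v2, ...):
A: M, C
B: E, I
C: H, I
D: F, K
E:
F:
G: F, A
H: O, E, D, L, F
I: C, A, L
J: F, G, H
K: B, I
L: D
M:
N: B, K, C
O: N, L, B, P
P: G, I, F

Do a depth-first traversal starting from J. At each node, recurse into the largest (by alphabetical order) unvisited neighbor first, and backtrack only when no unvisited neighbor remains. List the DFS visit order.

Visit J
J → H
H → O
O → P
P → I
I → L
L → D
D → K
K → B
B → E
D → F
I → C
I → A
A → M
P → G
O → N

J → H → O → P → I → L → D → K → B → E → F → C → A → M → G → N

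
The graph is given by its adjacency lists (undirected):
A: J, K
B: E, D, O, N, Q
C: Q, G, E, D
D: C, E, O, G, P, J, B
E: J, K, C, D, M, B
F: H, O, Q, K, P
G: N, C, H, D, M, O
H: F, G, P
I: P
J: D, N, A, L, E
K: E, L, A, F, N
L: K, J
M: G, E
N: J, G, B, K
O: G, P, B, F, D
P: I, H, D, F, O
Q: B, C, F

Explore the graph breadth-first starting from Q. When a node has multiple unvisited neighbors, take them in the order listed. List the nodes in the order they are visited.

Q -> B -> C -> F -> E -> D -> O -> N -> G -> H -> K -> P -> J -> M -> L -> A -> I

Visit Q; enqueue B, C, F → queue [B, C, F]
Visit B; enqueue E, D, O, N → queue [C, F, E, D, O, N]
Visit C; enqueue G → queue [F, E, D, O, N, G]
Visit F; enqueue H, K, P → queue [E, D, O, N, G, H, K, P]
Visit E; enqueue J, M → queue [D, O, N, G, H, K, P, J, M]
Visit D → queue [O, N, G, H, K, P, J, M]
Visit O → queue [N, G, H, K, P, J, M]
Visit N → queue [G, H, K, P, J, M]
Visit G → queue [H, K, P, J, M]
Visit H → queue [K, P, J, M]
Visit K; enqueue L, A → queue [P, J, M, L, A]
Visit P; enqueue I → queue [J, M, L, A, I]
Visit J → queue [M, L, A, I]
Visit M → queue [L, A, I]
Visit L → queue [A, I]
Visit A → queue [I]
Visit I → queue []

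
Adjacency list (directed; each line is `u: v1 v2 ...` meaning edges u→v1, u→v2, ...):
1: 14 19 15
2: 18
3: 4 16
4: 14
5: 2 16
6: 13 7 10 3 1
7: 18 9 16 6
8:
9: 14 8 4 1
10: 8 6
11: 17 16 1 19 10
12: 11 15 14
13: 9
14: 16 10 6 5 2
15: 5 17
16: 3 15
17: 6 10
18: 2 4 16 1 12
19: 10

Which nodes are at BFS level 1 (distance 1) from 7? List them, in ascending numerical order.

6, 9, 16, 18

Level 0: 7
Level 1: 6, 9, 16, 18
Level 2: 1, 2, 3, 4, 8, 10, 12, 13, 14, 15
Level 3: 5, 11, 17, 19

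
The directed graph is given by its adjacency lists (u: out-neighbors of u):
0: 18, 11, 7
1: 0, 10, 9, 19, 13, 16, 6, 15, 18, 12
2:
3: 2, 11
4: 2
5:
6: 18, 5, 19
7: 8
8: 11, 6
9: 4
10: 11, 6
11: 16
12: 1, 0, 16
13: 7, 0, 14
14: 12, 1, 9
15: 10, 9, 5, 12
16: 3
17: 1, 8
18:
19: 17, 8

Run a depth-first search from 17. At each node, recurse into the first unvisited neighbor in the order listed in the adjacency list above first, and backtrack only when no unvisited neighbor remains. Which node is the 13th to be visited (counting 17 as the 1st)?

Visit 17
17 → 1
1 → 0
0 → 18
0 → 11
11 → 16
16 → 3
3 → 2
0 → 7
7 → 8
8 → 6
6 → 5
6 → 19
1 → 10
1 → 9
9 → 4
1 → 13
13 → 14
14 → 12
1 → 15

Visit order: 17, 1, 0, 18, 11, 16, 3, 2, 7, 8, 6, 5, 19, 10, 9, 4, 13, 14, 12, 15

19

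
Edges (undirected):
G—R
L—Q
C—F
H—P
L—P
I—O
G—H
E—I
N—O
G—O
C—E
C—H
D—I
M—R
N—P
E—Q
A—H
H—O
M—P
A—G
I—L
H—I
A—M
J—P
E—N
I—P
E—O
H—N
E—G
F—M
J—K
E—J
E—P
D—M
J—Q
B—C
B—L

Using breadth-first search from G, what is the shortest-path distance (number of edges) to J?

2

Level 0: G
Level 1: A, E, H, O, R
Level 2: C, I, J, M, N, P, Q
Level 3: B, D, F, K, L
J first appears at level 2.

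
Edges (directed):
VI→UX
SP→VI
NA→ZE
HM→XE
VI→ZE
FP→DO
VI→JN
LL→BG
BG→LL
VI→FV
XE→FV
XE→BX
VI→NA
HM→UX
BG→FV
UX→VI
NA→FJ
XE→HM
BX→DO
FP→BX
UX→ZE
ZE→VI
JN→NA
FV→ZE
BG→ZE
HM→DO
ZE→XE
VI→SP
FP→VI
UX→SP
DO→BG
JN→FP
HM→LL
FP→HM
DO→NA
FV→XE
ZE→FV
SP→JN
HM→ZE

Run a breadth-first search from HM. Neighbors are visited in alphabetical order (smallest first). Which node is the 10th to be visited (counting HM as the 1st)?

VI

Visit HM; enqueue DO, LL, UX, XE, ZE → queue [DO, LL, UX, XE, ZE]
Visit DO; enqueue BG, NA → queue [LL, UX, XE, ZE, BG, NA]
Visit LL → queue [UX, XE, ZE, BG, NA]
Visit UX; enqueue SP, VI → queue [XE, ZE, BG, NA, SP, VI]
Visit XE; enqueue BX, FV → queue [ZE, BG, NA, SP, VI, BX, FV]
Visit ZE → queue [BG, NA, SP, VI, BX, FV]
Visit BG → queue [NA, SP, VI, BX, FV]
Visit NA; enqueue FJ → queue [SP, VI, BX, FV, FJ]
Visit SP; enqueue JN → queue [VI, BX, FV, FJ, JN]
Visit VI → queue [BX, FV, FJ, JN]
Visit BX → queue [FV, FJ, JN]
Visit FV → queue [FJ, JN]
Visit FJ → queue [JN]
Visit JN; enqueue FP → queue [FP]
Visit FP → queue []

Visit order: HM, DO, LL, UX, XE, ZE, BG, NA, SP, VI, BX, FV, FJ, JN, FP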